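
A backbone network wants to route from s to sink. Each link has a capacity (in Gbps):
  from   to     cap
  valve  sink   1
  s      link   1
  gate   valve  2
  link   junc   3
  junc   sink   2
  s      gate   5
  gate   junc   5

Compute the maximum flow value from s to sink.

3

Augment s→link→junc→sink: bottleneck 1. Total 1.
Augment s→gate→junc→sink: bottleneck 1. Total 2.
Augment s→gate→valve→sink: bottleneck 1. Total 3.
No augmenting path remains in the residual graph.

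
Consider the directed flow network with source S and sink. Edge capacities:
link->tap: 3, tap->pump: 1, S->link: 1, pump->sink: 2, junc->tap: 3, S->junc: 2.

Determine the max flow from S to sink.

1

Augment S->junc->tap->pump->sink: bottleneck 1. Total 1.
No augmenting path remains in the residual graph.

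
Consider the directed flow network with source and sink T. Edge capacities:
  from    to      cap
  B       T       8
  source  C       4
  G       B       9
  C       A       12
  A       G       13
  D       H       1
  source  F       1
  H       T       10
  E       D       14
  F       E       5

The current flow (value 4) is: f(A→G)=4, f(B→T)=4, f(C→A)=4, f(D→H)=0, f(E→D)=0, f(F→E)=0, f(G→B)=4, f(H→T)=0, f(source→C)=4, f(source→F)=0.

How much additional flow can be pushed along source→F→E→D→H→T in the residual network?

Residual capacities along the path: source→F: 1, F→E: 5, E→D: 14, D→H: 1, H→T: 10.
Minimum is 1.

1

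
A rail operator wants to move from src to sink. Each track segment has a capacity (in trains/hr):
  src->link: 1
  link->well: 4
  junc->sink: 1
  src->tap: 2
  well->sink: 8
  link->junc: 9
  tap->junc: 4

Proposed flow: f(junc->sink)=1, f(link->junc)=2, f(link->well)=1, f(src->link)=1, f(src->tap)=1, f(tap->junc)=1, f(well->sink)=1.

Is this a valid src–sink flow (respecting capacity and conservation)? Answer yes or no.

No

Conservation fails at link: inflow 1 ≠ outflow 3.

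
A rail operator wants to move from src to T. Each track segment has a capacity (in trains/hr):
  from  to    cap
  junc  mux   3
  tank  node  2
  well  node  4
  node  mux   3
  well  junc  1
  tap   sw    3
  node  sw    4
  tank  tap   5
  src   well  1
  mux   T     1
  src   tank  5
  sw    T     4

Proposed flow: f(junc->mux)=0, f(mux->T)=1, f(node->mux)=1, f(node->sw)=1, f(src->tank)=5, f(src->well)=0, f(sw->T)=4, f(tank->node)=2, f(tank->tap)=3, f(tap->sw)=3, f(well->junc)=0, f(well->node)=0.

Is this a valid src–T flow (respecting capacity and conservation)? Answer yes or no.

Yes

Every edge has 0 ≤ f(e) ≤ cap(e).
At each intermediate node, inflow equals outflow.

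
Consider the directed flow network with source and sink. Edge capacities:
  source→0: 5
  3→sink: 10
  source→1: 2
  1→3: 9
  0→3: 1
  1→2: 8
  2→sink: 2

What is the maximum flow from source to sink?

Augment source→1→2→sink: bottleneck 2. Total 2.
Augment source→0→3→sink: bottleneck 1. Total 3.
No augmenting path remains in the residual graph.

3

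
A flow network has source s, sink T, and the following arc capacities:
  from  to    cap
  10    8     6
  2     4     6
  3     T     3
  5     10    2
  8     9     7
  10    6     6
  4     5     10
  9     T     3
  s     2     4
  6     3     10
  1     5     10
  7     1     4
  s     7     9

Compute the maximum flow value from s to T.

Augment s->7->1->5->10->8->9->T: bottleneck 2. Total 2.
No augmenting path remains in the residual graph.

2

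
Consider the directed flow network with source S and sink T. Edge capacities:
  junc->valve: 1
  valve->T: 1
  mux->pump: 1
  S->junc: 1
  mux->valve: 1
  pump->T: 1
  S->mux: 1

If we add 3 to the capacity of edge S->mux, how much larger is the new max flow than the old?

Original max flow = 2.
Even with extra capacity on S->mux, another cut of capacity 2 remains binding.
New max flow = 2. Increase = 0.

0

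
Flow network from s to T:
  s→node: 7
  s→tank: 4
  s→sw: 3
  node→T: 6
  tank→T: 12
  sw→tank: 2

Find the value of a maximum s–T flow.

Augment s→node→T: bottleneck 6. Total 6.
Augment s→tank→T: bottleneck 4. Total 10.
Augment s→sw→tank→T: bottleneck 2. Total 12.
No augmenting path remains in the residual graph.

12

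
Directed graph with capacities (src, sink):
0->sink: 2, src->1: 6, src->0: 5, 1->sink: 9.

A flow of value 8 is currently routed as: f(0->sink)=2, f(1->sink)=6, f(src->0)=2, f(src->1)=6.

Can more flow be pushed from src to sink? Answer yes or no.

Residual reachable from src: {0, src}; sink is not reachable.
Saturated cut: src->1, 0->sink with total capacity 8 = current flow value. Flow is maximum.

No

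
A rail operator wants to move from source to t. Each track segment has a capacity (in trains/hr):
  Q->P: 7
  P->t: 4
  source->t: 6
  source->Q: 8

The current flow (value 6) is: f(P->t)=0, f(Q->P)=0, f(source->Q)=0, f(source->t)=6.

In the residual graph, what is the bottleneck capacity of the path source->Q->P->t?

Residual capacities along the path: source->Q: 8, Q->P: 7, P->t: 4.
Minimum is 4.

4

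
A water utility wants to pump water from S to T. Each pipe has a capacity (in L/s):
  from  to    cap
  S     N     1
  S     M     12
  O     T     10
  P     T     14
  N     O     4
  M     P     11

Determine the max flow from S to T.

Augment S→M→P→T: bottleneck 11. Total 11.
Augment S→N→O→T: bottleneck 1. Total 12.
No augmenting path remains in the residual graph.

12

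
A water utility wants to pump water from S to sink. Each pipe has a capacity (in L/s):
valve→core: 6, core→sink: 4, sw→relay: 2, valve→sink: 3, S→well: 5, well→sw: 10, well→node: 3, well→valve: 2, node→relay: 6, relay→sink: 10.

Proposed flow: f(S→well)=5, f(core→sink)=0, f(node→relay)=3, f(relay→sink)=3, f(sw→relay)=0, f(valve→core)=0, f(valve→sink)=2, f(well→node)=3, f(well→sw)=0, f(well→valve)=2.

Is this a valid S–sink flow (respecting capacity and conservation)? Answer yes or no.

Yes

Every edge has 0 ≤ f(e) ≤ cap(e).
At each intermediate node, inflow equals outflow.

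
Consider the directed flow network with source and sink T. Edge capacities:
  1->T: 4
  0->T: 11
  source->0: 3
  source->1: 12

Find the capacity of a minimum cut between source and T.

7

Max flow = 7 (via 2 augmenting paths).
In the residual at optimum, the set reachable from source is {1, source}.
Cut edges: source->0 (cap 3), 1->T (cap 4). Sum = 7.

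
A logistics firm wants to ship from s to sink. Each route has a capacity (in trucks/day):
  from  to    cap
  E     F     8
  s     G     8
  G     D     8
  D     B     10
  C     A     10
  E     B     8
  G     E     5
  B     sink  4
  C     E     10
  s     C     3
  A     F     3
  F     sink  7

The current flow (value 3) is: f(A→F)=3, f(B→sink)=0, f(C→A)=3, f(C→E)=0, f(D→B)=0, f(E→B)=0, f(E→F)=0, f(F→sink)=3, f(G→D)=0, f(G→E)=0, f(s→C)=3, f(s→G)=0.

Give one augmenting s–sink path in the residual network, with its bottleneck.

Residual along s→G→E→F→sink: s→G: 8, G→E: 5, E→F: 8, F→sink: 4.
Bottleneck = min = 4.

s→G→E→F→sink, bottleneck 4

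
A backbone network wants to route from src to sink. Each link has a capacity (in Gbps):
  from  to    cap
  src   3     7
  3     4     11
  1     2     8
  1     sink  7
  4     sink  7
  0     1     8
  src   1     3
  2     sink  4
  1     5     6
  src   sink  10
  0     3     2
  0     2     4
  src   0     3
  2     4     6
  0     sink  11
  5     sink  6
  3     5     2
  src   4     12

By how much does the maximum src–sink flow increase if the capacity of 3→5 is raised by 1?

Original max flow = 25.
After raising cap(3→5), augmenting paths through that edge carry 1 more unit.
New max flow = 26. Increase = 1.

1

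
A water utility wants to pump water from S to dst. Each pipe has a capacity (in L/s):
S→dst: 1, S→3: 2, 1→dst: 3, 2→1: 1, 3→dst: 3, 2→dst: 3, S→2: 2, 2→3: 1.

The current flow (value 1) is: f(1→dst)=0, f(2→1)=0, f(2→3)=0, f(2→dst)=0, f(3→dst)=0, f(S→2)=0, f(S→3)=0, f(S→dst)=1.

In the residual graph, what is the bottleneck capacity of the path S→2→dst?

Residual capacities along the path: S→2: 2, 2→dst: 3.
Minimum is 2.

2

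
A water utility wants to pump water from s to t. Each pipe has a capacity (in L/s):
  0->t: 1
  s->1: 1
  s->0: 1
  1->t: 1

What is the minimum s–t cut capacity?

Max flow = 2 (via 2 augmenting paths).
In the residual at optimum, the set reachable from s is {s}.
Cut edges: s->1 (cap 1), s->0 (cap 1). Sum = 2.

2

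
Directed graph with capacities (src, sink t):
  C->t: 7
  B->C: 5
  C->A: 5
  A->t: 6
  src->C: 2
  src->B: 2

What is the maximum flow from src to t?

Augment src->C->t: bottleneck 2. Total 2.
Augment src->B->C->t: bottleneck 2. Total 4.
No augmenting path remains in the residual graph.

4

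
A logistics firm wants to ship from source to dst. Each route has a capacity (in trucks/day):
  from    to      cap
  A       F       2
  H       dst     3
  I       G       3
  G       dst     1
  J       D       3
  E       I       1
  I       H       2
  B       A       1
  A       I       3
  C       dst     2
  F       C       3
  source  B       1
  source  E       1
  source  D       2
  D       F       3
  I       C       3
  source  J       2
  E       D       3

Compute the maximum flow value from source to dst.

4

Augment source→E→I→H→dst: bottleneck 1. Total 1.
Augment source→D→F→C→dst: bottleneck 2. Total 3.
Augment source→B→A→I→H→dst: bottleneck 1. Total 4.
No augmenting path remains in the residual graph.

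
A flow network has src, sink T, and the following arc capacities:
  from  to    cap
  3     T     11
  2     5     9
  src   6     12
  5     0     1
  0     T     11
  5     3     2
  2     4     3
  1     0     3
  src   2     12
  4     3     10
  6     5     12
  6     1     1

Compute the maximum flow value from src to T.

Augment src->2->4->3->T: bottleneck 3. Total 3.
Augment src->2->5->3->T: bottleneck 2. Total 5.
Augment src->2->5->0->T: bottleneck 1. Total 6.
Augment src->6->1->0->T: bottleneck 1. Total 7.
No augmenting path remains in the residual graph.

7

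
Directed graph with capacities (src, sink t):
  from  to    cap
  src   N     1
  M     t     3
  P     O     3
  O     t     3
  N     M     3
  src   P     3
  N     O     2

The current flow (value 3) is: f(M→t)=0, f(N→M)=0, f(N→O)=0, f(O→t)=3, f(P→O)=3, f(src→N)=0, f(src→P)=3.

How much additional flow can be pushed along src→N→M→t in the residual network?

Residual capacities along the path: src→N: 1, N→M: 3, M→t: 3.
Minimum is 1.

1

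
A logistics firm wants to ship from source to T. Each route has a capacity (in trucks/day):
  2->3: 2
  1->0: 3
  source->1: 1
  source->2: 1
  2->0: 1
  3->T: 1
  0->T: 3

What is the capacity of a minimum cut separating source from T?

Max flow = 2 (via 2 augmenting paths).
In the residual at optimum, the set reachable from source is {source}.
Cut edges: source->2 (cap 1), source->1 (cap 1). Sum = 2.

2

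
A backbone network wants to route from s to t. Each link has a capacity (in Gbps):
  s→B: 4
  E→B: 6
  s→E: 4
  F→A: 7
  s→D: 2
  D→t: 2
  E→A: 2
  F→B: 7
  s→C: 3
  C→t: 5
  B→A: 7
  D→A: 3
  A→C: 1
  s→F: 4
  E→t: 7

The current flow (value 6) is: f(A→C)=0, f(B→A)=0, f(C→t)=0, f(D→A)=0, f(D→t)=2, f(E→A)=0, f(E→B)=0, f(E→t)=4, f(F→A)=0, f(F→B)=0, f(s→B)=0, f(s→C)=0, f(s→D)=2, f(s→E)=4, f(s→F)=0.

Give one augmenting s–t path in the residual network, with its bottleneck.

Residual along s→C→t: s→C: 3, C→t: 5.
Bottleneck = min = 3.

s→C→t, bottleneck 3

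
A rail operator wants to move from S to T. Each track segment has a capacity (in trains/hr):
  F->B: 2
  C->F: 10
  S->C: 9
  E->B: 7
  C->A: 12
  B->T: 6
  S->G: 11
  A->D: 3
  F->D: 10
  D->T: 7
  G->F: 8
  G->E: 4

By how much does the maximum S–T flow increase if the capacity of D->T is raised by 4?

Original max flow = 13.
After raising cap(D->T), augmenting paths through that edge carry 4 more units.
New max flow = 17. Increase = 4.

4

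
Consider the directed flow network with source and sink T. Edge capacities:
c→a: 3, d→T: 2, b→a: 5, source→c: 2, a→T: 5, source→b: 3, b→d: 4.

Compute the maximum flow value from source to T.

5

Augment source→b→d→T: bottleneck 2. Total 2.
Augment source→b→a→T: bottleneck 1. Total 3.
Augment source→c→a→T: bottleneck 2. Total 5.
No augmenting path remains in the residual graph.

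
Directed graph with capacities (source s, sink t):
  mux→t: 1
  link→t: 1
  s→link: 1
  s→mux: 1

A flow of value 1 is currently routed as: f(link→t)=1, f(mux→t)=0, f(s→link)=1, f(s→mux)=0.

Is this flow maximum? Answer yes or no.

No

Residual path s→mux→t has bottleneck 1 > 0.
Pushing 1 along it raises the flow to 2, so the given flow is not maximum.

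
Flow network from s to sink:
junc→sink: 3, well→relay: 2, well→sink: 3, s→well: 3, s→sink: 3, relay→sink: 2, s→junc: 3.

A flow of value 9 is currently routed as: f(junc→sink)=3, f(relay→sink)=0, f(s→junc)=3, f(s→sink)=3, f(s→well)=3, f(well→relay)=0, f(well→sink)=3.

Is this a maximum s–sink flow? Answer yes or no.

Yes

Residual reachable from s: {s}; sink is not reachable.
Saturated cut: s→junc, s→well, s→sink with total capacity 9 = current flow value. Flow is maximum.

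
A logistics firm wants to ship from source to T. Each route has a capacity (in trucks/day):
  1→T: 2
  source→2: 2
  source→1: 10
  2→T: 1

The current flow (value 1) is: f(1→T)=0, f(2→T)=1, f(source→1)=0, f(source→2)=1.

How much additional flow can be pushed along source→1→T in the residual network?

Residual capacities along the path: source→1: 10, 1→T: 2.
Minimum is 2.

2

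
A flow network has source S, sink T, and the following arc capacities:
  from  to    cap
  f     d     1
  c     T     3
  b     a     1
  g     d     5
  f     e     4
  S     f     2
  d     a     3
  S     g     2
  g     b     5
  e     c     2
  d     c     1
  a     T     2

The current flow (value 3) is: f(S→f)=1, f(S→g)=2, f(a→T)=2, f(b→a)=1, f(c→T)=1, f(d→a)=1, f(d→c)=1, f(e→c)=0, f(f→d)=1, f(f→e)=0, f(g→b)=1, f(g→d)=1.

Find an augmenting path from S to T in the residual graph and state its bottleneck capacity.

Residual along S→f→e→c→T: S→f: 1, f→e: 4, e→c: 2, c→T: 2.
Bottleneck = min = 1.

S→f→e→c→T, bottleneck 1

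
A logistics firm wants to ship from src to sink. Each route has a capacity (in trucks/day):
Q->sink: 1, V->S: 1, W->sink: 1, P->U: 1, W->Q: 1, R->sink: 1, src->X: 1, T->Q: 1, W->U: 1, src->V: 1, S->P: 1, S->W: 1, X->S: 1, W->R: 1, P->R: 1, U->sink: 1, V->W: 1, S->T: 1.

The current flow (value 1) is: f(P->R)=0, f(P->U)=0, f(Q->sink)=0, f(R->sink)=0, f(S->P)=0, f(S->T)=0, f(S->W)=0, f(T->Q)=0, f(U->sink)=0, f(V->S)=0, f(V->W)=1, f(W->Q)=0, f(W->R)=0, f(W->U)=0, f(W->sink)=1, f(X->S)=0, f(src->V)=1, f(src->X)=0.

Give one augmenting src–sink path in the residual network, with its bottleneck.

Residual along src->X->S->W->Q->sink: src->X: 1, X->S: 1, S->W: 1, W->Q: 1, Q->sink: 1.
Bottleneck = min = 1.

src->X->S->W->Q->sink, bottleneck 1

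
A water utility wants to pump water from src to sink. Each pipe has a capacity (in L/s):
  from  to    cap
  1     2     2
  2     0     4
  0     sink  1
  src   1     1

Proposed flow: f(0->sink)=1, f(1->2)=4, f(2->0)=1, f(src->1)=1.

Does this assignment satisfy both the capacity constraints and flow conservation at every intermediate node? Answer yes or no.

Capacity violated on 1->2: flow 4 > capacity 2.

No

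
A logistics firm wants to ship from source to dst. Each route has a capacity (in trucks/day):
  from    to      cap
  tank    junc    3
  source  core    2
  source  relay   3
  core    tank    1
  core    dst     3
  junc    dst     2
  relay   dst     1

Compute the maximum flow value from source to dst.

3

Augment source→relay→dst: bottleneck 1. Total 1.
Augment source→core→dst: bottleneck 2. Total 3.
No augmenting path remains in the residual graph.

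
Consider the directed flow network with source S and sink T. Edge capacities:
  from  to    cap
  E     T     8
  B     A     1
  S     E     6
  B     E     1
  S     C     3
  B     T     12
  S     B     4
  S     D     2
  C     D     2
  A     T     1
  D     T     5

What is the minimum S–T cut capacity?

Max flow = 14 (via 4 augmenting paths).
In the residual at optimum, the set reachable from S is {C, S}.
Cut edges: S->B (cap 4), S->E (cap 6), S->D (cap 2), C->D (cap 2). Sum = 14.

14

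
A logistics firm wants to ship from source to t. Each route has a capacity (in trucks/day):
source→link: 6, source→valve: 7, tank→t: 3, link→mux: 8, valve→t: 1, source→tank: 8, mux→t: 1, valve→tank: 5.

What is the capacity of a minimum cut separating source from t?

Max flow = 5 (via 3 augmenting paths).
In the residual at optimum, the set reachable from source is {link, mux, source, tank, valve}.
Cut edges: valve→t (cap 1), tank→t (cap 3), mux→t (cap 1). Sum = 5.

5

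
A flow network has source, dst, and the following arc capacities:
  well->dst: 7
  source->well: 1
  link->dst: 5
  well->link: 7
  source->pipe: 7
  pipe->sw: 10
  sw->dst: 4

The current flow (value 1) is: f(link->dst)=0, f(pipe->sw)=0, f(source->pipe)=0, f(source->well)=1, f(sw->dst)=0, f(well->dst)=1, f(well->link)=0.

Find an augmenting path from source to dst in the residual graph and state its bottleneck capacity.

Residual along source->pipe->sw->dst: source->pipe: 7, pipe->sw: 10, sw->dst: 4.
Bottleneck = min = 4.

source->pipe->sw->dst, bottleneck 4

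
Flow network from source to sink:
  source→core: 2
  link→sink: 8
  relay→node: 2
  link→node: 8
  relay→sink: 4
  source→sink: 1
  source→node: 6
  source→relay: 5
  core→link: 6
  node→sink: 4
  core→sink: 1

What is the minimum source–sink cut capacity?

11

Max flow = 11 (via 5 augmenting paths).
In the residual at optimum, the set reachable from source is {node, relay, source}.
Cut edges: source→core (cap 2), source→sink (cap 1), relay→sink (cap 4), node→sink (cap 4). Sum = 11.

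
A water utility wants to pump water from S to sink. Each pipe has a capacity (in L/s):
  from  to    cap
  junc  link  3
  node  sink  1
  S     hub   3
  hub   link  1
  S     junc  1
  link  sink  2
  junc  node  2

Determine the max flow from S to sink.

Augment S→junc→node→sink: bottleneck 1. Total 1.
Augment S→hub→link→sink: bottleneck 1. Total 2.
No augmenting path remains in the residual graph.

2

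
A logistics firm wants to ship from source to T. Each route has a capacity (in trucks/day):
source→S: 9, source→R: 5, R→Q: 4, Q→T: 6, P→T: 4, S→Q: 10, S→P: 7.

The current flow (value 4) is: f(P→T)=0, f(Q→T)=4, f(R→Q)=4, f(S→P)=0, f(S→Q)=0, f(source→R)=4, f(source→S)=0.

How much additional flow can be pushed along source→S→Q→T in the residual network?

Residual capacities along the path: source→S: 9, S→Q: 10, Q→T: 2.
Minimum is 2.

2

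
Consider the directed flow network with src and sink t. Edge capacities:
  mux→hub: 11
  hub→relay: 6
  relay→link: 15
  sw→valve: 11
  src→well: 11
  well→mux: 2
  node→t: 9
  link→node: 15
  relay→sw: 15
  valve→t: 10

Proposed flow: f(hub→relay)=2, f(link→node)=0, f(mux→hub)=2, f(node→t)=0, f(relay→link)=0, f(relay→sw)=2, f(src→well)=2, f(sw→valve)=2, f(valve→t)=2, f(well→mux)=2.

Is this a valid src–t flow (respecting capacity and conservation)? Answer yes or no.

Every edge has 0 ≤ f(e) ≤ cap(e).
At each intermediate node, inflow equals outflow.

Yes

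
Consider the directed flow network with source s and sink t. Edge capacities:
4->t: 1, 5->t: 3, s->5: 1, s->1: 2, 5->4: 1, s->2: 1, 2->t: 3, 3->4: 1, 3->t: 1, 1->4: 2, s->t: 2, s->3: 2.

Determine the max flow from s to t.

6

Augment s->t: bottleneck 2. Total 2.
Augment s->5->t: bottleneck 1. Total 3.
Augment s->2->t: bottleneck 1. Total 4.
Augment s->3->t: bottleneck 1. Total 5.
Augment s->1->4->t: bottleneck 1. Total 6.
No augmenting path remains in the residual graph.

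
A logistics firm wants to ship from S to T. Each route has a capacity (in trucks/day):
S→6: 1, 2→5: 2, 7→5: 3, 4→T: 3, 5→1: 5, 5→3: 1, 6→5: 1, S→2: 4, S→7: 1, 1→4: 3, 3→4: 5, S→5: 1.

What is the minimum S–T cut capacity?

3

Max flow = 3 (via 3 augmenting paths).
In the residual at optimum, the set reachable from S is {1, 2, 3, 4, 5, 6, 7, S}.
Cut edges: 4→T (cap 3). Sum = 3.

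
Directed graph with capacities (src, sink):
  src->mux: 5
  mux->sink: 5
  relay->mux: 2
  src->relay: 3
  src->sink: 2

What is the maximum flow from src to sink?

7

Augment src->sink: bottleneck 2. Total 2.
Augment src->mux->sink: bottleneck 5. Total 7.
No augmenting path remains in the residual graph.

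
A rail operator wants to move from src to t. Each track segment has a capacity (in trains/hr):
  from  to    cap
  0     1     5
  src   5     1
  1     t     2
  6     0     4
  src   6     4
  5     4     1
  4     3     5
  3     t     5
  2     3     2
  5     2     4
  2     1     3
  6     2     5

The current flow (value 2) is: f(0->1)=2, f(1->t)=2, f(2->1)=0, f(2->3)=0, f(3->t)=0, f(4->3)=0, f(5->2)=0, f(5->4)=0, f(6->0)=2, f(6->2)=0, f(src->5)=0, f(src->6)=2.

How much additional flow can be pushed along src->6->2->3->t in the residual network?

Residual capacities along the path: src->6: 2, 6->2: 5, 2->3: 2, 3->t: 5.
Minimum is 2.

2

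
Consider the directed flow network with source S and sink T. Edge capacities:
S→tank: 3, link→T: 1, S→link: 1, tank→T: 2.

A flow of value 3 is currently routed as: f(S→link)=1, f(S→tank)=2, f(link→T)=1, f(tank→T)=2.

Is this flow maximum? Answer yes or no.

Yes

Residual reachable from S: {S, tank}; T is not reachable.
Saturated cut: S→link, tank→T with total capacity 3 = current flow value. Flow is maximum.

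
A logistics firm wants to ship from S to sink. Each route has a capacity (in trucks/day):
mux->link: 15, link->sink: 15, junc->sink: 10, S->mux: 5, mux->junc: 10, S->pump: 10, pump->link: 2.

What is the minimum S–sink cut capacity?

7

Max flow = 7 (via 2 augmenting paths).
In the residual at optimum, the set reachable from S is {S, pump}.
Cut edges: S->mux (cap 5), pump->link (cap 2). Sum = 7.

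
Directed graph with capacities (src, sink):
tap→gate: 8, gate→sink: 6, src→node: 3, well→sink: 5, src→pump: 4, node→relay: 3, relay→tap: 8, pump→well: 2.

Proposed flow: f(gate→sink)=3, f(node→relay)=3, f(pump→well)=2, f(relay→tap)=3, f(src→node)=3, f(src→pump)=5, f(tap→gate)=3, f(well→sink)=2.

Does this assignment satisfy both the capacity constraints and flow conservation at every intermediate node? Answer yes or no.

No

Capacity violated on src→pump: flow 5 > capacity 4.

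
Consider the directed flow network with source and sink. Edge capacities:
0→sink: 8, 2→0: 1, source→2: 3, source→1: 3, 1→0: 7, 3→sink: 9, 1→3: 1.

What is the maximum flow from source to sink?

4

Augment source→2→0→sink: bottleneck 1. Total 1.
Augment source→1→0→sink: bottleneck 3. Total 4.
No augmenting path remains in the residual graph.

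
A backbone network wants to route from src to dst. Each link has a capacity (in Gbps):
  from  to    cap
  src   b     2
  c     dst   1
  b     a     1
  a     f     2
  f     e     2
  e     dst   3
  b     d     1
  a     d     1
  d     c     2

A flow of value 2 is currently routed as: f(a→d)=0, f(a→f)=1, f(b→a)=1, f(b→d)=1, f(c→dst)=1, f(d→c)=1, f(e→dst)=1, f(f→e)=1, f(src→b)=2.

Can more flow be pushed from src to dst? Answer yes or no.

No

Residual reachable from src: {src}; dst is not reachable.
Saturated cut: src→b with total capacity 2 = current flow value. Flow is maximum.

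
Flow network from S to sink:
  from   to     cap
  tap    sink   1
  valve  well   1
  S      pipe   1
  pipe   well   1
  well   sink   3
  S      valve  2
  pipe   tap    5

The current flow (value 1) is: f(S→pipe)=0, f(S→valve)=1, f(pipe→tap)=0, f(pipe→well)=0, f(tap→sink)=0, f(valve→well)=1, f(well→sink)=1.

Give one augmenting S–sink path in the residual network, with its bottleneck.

Residual along S→pipe→well→sink: S→pipe: 1, pipe→well: 1, well→sink: 2.
Bottleneck = min = 1.

S→pipe→well→sink, bottleneck 1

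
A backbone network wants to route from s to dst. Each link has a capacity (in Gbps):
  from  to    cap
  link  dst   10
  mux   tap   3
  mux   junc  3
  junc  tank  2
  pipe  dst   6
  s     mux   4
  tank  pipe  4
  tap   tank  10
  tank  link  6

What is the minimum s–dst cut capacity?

Max flow = 4 (via 2 augmenting paths).
In the residual at optimum, the set reachable from s is {s}.
Cut edges: s→mux (cap 4). Sum = 4.

4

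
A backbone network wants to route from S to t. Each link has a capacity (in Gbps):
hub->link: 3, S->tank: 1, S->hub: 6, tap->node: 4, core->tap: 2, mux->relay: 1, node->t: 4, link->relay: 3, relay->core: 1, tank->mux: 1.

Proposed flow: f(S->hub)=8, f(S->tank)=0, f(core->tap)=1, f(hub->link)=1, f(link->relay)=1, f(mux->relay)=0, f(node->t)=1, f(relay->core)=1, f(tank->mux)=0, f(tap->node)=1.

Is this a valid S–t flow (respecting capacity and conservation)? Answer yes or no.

No

Capacity violated on S->hub: flow 8 > capacity 6.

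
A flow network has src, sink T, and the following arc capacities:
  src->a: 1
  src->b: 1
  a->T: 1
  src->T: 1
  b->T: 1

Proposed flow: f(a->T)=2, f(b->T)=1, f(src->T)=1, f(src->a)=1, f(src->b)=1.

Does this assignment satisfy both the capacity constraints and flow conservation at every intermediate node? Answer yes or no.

No

Capacity violated on a->T: flow 2 > capacity 1.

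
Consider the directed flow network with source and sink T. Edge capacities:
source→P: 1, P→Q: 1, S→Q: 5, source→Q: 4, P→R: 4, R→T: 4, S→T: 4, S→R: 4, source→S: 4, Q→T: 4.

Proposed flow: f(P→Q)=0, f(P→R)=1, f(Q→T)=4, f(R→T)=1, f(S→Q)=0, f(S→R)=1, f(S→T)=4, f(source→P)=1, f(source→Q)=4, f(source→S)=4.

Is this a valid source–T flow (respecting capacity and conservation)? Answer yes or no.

No

Conservation fails at S: inflow 4 ≠ outflow 5.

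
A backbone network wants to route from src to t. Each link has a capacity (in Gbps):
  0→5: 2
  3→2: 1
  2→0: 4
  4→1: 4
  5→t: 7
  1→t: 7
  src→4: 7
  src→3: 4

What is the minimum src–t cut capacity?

Max flow = 5 (via 2 augmenting paths).
In the residual at optimum, the set reachable from src is {3, 4, src}.
Cut edges: 3→2 (cap 1), 4→1 (cap 4). Sum = 5.

5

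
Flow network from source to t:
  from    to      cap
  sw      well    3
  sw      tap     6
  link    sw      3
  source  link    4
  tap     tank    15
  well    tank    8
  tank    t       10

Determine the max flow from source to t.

3

Augment source->link->sw->well->tank->t: bottleneck 3. Total 3.
No augmenting path remains in the residual graph.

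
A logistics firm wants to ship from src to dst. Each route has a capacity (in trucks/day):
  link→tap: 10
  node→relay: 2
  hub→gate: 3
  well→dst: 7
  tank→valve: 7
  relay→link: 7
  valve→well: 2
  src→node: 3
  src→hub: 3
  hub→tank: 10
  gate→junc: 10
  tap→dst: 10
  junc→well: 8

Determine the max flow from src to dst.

5

Augment src→node→relay→link→tap→dst: bottleneck 2. Total 2.
Augment src→hub→tank→valve→well→dst: bottleneck 2. Total 4.
Augment src→hub→gate→junc→well→dst: bottleneck 1. Total 5.
No augmenting path remains in the residual graph.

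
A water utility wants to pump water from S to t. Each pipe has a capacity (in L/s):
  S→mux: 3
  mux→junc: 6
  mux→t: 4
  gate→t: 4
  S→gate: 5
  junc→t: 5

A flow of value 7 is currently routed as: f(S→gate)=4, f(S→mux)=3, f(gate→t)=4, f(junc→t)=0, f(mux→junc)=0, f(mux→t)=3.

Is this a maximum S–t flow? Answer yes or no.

Residual reachable from S: {S, gate}; t is not reachable.
Saturated cut: S→mux, gate→t with total capacity 7 = current flow value. Flow is maximum.

Yes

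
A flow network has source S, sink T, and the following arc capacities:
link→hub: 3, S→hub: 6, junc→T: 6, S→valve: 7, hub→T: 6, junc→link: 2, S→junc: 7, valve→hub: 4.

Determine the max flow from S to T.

12

Augment S→junc→T: bottleneck 6. Total 6.
Augment S→hub→T: bottleneck 6. Total 12.
No augmenting path remains in the residual graph.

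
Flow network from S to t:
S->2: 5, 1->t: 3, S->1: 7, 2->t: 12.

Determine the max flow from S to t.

Augment S->1->t: bottleneck 3. Total 3.
Augment S->2->t: bottleneck 5. Total 8.
No augmenting path remains in the residual graph.

8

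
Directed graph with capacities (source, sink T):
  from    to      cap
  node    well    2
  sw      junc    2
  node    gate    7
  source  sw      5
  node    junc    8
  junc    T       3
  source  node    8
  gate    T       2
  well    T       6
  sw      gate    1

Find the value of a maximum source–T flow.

Augment source->sw->junc->T: bottleneck 2. Total 2.
Augment source->sw->gate->T: bottleneck 1. Total 3.
Augment source->node->well->T: bottleneck 2. Total 5.
Augment source->node->gate->T: bottleneck 1. Total 6.
Augment source->node->junc->T: bottleneck 1. Total 7.
No augmenting path remains in the residual graph.

7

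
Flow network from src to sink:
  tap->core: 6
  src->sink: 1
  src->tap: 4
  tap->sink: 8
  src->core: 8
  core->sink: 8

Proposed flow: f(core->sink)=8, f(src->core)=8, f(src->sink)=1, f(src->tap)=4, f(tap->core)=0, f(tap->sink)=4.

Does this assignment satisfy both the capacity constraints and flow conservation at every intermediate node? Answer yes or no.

Every edge has 0 ≤ f(e) ≤ cap(e).
At each intermediate node, inflow equals outflow.

Yes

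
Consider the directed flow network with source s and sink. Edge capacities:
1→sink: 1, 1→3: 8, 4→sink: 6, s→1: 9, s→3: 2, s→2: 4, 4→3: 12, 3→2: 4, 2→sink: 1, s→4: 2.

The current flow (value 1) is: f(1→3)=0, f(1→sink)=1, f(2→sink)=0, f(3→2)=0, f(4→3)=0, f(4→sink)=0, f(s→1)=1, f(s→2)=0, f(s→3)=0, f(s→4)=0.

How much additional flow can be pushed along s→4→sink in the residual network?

2

Residual capacities along the path: s→4: 2, 4→sink: 6.
Minimum is 2.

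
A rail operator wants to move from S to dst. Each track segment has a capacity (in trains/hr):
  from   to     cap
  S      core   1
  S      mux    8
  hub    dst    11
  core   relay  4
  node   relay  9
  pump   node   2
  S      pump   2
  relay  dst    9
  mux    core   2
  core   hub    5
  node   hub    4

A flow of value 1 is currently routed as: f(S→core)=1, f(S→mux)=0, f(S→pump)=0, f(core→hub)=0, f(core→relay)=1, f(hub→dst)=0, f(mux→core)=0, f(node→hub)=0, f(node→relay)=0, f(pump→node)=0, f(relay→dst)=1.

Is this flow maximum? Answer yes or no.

No

Residual path S→pump→node→relay→dst has bottleneck 2 > 0.
Pushing 2 along it raises the flow to 3, so the given flow is not maximum.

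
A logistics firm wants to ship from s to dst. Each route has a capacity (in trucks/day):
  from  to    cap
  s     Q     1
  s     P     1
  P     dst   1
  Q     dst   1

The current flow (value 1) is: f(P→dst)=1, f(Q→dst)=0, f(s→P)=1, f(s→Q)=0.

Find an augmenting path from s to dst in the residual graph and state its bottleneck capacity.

Residual along s→Q→dst: s→Q: 1, Q→dst: 1.
Bottleneck = min = 1.

s→Q→dst, bottleneck 1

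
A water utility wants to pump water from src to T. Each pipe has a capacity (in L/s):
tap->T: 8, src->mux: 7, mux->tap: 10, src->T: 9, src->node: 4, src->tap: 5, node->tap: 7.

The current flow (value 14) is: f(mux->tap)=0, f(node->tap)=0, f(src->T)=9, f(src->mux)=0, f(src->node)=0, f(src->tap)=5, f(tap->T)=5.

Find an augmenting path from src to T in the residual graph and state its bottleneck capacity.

src->mux->tap->T, bottleneck 3

Residual along src->mux->tap->T: src->mux: 7, mux->tap: 10, tap->T: 3.
Bottleneck = min = 3.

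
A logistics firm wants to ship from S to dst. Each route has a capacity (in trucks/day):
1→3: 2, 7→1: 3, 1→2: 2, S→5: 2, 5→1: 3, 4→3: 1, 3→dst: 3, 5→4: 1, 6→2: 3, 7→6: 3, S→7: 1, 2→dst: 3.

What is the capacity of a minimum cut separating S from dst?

3

Max flow = 3 (via 2 augmenting paths).
In the residual at optimum, the set reachable from S is {S}.
Cut edges: S→7 (cap 1), S→5 (cap 2). Sum = 3.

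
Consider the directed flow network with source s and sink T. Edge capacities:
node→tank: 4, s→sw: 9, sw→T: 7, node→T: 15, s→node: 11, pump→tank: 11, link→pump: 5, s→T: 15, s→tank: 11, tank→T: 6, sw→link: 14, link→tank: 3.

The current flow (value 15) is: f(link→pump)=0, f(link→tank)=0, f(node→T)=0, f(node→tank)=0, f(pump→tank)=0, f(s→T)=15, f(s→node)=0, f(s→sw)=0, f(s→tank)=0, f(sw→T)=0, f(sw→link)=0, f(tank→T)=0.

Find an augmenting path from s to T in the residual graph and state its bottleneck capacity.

Residual along s→sw→T: s→sw: 9, sw→T: 7.
Bottleneck = min = 7.

s→sw→T, bottleneck 7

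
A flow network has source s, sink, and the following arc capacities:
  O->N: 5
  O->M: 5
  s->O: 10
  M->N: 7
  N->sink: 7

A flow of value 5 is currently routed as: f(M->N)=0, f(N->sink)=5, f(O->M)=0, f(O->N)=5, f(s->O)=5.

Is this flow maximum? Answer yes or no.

Residual path s->O->M->N->sink has bottleneck 2 > 0.
Pushing 2 along it raises the flow to 7, so the given flow is not maximum.

No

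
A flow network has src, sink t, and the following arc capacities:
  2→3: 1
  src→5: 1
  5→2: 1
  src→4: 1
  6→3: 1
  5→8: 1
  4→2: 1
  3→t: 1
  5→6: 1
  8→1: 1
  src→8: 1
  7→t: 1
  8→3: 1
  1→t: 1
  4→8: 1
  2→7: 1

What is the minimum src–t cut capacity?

Max flow = 3 (via 3 augmenting paths).
In the residual at optimum, the set reachable from src is {src}.
Cut edges: src→4 (cap 1), src→5 (cap 1), src→8 (cap 1). Sum = 3.

3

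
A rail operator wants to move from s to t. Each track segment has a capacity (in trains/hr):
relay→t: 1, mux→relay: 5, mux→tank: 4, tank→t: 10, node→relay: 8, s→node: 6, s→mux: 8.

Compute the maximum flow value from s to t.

5

Augment s→node→relay→t: bottleneck 1. Total 1.
Augment s→mux→tank→t: bottleneck 4. Total 5.
No augmenting path remains in the residual graph.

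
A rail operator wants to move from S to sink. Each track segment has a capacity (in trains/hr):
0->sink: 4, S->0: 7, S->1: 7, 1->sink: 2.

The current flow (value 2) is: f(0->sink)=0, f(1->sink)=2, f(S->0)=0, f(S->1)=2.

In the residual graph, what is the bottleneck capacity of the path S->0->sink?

Residual capacities along the path: S->0: 7, 0->sink: 4.
Minimum is 4.

4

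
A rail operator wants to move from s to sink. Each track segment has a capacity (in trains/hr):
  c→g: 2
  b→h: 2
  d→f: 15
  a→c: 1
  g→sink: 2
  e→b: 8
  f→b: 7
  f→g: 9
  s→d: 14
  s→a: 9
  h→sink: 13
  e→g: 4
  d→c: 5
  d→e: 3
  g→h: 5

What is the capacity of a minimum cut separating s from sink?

9

Max flow = 9 (via 4 augmenting paths).
In the residual at optimum, the set reachable from s is {a, b, c, d, e, f, g, s}.
Cut edges: b→h (cap 2), g→h (cap 5), g→sink (cap 2). Sum = 9.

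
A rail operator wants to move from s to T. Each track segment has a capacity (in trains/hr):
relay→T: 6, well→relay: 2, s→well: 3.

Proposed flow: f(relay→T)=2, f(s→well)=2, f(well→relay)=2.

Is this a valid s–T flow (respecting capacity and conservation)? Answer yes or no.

Every edge has 0 ≤ f(e) ≤ cap(e).
At each intermediate node, inflow equals outflow.

Yes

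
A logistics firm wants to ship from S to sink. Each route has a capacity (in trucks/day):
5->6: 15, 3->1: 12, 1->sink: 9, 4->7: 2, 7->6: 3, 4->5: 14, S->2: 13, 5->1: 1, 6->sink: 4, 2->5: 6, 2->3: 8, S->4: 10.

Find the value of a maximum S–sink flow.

Augment S->2->3->1->sink: bottleneck 8. Total 8.
Augment S->2->5->1->sink: bottleneck 1. Total 9.
Augment S->2->5->6->sink: bottleneck 4. Total 13.
No augmenting path remains in the residual graph.

13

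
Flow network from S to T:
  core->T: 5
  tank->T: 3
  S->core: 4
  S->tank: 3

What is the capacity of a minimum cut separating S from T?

7

Max flow = 7 (via 2 augmenting paths).
In the residual at optimum, the set reachable from S is {S}.
Cut edges: S->tank (cap 3), S->core (cap 4). Sum = 7.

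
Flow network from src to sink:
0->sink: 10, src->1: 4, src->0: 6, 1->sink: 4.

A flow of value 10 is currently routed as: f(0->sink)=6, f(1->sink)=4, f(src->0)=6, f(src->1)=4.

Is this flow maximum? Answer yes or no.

Residual reachable from src: {src}; sink is not reachable.
Saturated cut: src->0, src->1 with total capacity 10 = current flow value. Flow is maximum.

Yes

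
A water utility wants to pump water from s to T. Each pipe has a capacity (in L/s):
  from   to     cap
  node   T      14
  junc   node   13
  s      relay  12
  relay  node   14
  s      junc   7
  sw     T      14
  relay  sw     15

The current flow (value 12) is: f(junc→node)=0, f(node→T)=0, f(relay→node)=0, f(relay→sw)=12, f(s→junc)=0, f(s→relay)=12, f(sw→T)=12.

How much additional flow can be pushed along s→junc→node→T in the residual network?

Residual capacities along the path: s→junc: 7, junc→node: 13, node→T: 14.
Minimum is 7.

7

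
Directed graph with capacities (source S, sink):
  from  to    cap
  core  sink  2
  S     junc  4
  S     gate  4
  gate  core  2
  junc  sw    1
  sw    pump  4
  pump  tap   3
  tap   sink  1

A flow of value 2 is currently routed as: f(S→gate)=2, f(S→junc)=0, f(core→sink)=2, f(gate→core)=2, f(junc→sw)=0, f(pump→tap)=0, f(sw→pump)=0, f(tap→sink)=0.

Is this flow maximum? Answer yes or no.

Residual path S→junc→sw→pump→tap→sink has bottleneck 1 > 0.
Pushing 1 along it raises the flow to 3, so the given flow is not maximum.

No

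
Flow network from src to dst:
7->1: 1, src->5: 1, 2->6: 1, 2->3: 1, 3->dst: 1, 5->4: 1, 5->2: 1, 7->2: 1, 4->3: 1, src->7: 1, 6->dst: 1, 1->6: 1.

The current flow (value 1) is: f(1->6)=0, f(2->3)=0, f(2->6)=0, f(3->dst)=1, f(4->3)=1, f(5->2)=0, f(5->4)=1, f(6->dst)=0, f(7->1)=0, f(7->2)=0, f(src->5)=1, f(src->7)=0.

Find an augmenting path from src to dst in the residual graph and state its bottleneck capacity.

Residual along src->7->2->6->dst: src->7: 1, 7->2: 1, 2->6: 1, 6->dst: 1.
Bottleneck = min = 1.

src->7->2->6->dst, bottleneck 1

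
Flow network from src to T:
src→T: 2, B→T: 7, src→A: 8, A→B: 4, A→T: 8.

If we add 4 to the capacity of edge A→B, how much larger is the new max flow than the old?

Original max flow = 10.
Edge A→B does not cross the min cut (source side {src}), so extra capacity there cannot help.
New max flow = 10. Increase = 0.

0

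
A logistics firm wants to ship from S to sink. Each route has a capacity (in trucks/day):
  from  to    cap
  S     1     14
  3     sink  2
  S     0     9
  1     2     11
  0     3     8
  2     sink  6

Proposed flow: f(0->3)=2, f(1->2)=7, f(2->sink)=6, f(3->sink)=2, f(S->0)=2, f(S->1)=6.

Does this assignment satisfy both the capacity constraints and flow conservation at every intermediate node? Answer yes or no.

No

Conservation fails at 1: inflow 6 ≠ outflow 7.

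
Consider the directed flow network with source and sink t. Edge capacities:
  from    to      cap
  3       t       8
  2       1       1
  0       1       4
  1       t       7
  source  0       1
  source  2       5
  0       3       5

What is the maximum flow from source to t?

Augment source→0→3→t: bottleneck 1. Total 1.
Augment source→2→1→t: bottleneck 1. Total 2.
No augmenting path remains in the residual graph.

2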